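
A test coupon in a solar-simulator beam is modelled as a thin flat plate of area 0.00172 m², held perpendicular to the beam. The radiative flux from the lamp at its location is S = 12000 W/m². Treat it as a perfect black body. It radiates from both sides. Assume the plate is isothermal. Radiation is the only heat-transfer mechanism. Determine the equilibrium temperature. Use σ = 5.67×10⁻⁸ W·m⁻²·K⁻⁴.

T ≈ 570 K

At equilibrium, absorbed power = emitted power.
Absorbing cross-section = A = 0.001720 m²; emitting surface = 2A = 0.003440 m² (ratio 2).
S·A_cross = εσ·A_surf·T⁴  ⇒  T⁴ = S/(2σ).
T⁴ = 1.00·12000/(2·5.67×10⁻⁸) = 1.058×10¹¹ K⁴.
T = (1.058×10¹¹)^(1/4).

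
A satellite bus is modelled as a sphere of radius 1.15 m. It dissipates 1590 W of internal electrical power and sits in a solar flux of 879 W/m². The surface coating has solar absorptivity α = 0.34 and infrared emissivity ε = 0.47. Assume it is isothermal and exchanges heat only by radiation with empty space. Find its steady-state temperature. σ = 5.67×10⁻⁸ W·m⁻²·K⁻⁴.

T ≈ 283 K

At steady state, absorbed solar power + internal power = radiated power.
Absorbed: α·S·A_cross = 0.34·879·4.155 = 1242 W (cross-section πr²).
Total input = 1242 + 1590 = 2832 W.
Radiated: εσ·A_surf·T⁴ with A_surf = 4πr² = 16.62 m².
T⁴ = 2832/(0.47·5.67×10⁻⁸·16.62) = 6.394×10⁹ K⁴.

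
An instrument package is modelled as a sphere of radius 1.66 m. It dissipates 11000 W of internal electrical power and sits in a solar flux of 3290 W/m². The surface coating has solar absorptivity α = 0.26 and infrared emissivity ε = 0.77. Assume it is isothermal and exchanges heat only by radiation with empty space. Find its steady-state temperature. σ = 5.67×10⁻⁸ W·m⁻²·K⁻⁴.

T ≈ 332 K

At steady state, absorbed solar power + internal power = radiated power.
Absorbed: α·S·A_cross = 0.26·3290·8.657 = 7405 W (cross-section πr²).
Total input = 7405 + 11000 = 18410 W.
Radiated: εσ·A_surf·T⁴ with A_surf = 4πr² = 34.63 m².
T⁴ = 18410/(0.77·5.67×10⁻⁸·34.63) = 1.217×10¹⁰ K⁴.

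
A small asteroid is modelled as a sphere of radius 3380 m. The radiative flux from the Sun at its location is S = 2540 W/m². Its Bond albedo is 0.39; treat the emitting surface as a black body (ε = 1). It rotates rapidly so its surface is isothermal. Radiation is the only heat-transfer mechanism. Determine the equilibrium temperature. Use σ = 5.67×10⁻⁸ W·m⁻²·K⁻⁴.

T ≈ 287 K

At equilibrium, absorbed power = emitted power.
Absorbing cross-section = πr² = 3.589×10⁷ m²; emitting surface = 4πr² = 1.436×10⁸ m² (ratio 4).
(1−a)S·A_cross = εσ·A_surf·T⁴  ⇒  T⁴ = (1−a)S/(4σ).
T⁴ = 0.610·2540/(4·5.67×10⁻⁸) = 6.832×10⁹ K⁴.
T = (6.832×10⁹)^(1/4).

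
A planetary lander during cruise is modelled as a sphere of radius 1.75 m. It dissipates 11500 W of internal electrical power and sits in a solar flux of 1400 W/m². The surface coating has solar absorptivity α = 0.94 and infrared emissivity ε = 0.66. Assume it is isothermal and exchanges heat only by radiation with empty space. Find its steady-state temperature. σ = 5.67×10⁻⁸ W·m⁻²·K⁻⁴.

T ≈ 360 K

At steady state, absorbed solar power + internal power = radiated power.
Absorbed: α·S·A_cross = 0.94·1400·9.621 = 12660 W (cross-section πr²).
Total input = 12660 + 11500 = 24160 W.
Radiated: εσ·A_surf·T⁴ with A_surf = 4πr² = 38.48 m².
T⁴ = 24160/(0.66·5.67×10⁻⁸·38.48) = 1.678×10¹⁰ K⁴.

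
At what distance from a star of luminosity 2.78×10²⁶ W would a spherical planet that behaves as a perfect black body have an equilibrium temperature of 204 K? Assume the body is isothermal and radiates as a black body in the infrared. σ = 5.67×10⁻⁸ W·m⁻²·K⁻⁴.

For an isothermal black-emitting sphere, (1−a)S·πr² = σ·4πr²·T⁴ ⇒ S = 4σT⁴/(1−a).
S = 4·5.67×10⁻⁸·(204)⁴/1.00 = 392.8 W/m².
Flux falls as S = L/(4πd²), so d = √(L/(4πS)) = √(2.78×10²⁶/(4π·392.8)).

d ≈ 2.37×10¹¹ m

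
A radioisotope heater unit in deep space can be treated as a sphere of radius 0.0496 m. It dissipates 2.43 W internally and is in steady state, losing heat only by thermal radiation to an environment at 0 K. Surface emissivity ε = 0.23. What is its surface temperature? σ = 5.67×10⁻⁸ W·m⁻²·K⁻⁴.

T ≈ 279 K

Steady state: internal power = radiated power, P = εσA T⁴.
Radiating area A = 4πr² = 0.03092 m².
T⁴ = P/(εσA) = 2.43/(0.23·5.67×10⁻⁸·0.03092) = 6.027×10⁹ K⁴.
T = (6.027×10⁹)^(1/4).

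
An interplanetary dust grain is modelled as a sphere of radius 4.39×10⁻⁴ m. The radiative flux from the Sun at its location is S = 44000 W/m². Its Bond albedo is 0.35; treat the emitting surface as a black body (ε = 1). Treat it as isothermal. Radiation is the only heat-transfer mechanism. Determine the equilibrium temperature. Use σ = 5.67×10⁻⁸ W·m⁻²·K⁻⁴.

T ≈ 596 K

At equilibrium, absorbed power = emitted power.
Absorbing cross-section = πr² = 6.055×10⁻⁷ m²; emitting surface = 4πr² = 2.422×10⁻⁶ m² (ratio 4).
(1−a)S·A_cross = εσ·A_surf·T⁴  ⇒  T⁴ = (1−a)S/(4σ).
T⁴ = 0.650·44000/(4·5.67×10⁻⁸) = 1.261×10¹¹ K⁴.
T = (1.261×10¹¹)^(1/4).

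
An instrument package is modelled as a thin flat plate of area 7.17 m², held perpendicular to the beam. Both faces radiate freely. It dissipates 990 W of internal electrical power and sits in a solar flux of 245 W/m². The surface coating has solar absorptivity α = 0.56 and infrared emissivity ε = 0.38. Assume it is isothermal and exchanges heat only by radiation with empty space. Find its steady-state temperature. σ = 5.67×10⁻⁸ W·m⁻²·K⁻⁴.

At steady state, absorbed solar power + internal power = radiated power.
Absorbed: α·S·A_cross = 0.56·245·7.170 = 983.7 W (cross-section A).
Total input = 983.7 + 990 = 1974 W.
Radiated: εσ·A_surf·T⁴ with A_surf = 2A = 14.34 m².
T⁴ = 1974/(0.38·5.67×10⁻⁸·14.34) = 6.388×10⁹ K⁴.

T ≈ 283 K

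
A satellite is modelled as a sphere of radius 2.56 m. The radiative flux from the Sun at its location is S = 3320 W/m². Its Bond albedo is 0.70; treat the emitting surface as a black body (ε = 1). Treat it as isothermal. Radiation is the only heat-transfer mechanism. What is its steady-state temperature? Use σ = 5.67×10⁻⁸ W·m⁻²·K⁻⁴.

T ≈ 257 K

At equilibrium, absorbed power = emitted power.
Absorbing cross-section = πr² = 20.59 m²; emitting surface = 4πr² = 82.35 m² (ratio 4).
(1−a)S·A_cross = εσ·A_surf·T⁴  ⇒  T⁴ = (1−a)S/(4σ).
T⁴ = 0.300·3320/(4·5.67×10⁻⁸) = 4.392×10⁹ K⁴.
T = (4.392×10⁹)^(1/4).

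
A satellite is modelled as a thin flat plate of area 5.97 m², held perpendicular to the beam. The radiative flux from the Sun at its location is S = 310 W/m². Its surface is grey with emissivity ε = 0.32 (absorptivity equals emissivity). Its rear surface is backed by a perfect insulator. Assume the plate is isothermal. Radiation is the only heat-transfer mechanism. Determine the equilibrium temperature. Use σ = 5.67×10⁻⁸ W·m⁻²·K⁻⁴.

T ≈ 272 K

At equilibrium, absorbed power = emitted power.
Absorbing cross-section = A = 5.970 m²; emitting surface = A = 5.970 m² (ratio 1).
εS·A_cross = εσ·A_surf·T⁴  ⇒  T⁴ = S/(1σ)   (ε cancels).
T⁴ = 310/(1·5.67×10⁻⁸) = 5.467×10⁹ K⁴.
T = (5.467×10⁹)^(1/4).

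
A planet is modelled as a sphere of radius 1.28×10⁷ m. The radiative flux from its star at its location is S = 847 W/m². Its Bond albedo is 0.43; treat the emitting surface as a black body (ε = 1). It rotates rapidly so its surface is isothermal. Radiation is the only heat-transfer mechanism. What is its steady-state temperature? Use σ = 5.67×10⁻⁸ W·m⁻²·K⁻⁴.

T ≈ 215 K

At equilibrium, absorbed power = emitted power.
Absorbing cross-section = πr² = 5.147×10¹⁴ m²; emitting surface = 4πr² = 2.059×10¹⁵ m² (ratio 4).
(1−a)S·A_cross = εσ·A_surf·T⁴  ⇒  T⁴ = (1−a)S/(4σ).
T⁴ = 0.570·847/(4·5.67×10⁻⁸) = 2.129×10⁹ K⁴.
T = (2.129×10⁹)^(1/4).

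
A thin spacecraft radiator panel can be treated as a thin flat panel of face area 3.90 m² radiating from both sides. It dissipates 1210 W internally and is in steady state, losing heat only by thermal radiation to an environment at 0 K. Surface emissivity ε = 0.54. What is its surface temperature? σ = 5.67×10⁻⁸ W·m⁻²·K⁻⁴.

T ≈ 267 K

Steady state: internal power = radiated power, P = εσA T⁴.
Radiating area A = 2·3.90 = 7.800 m².
T⁴ = P/(εσA) = 1210/(0.54·5.67×10⁻⁸·7.800) = 5.067×10⁹ K⁴.
T = (5.067×10⁹)^(1/4).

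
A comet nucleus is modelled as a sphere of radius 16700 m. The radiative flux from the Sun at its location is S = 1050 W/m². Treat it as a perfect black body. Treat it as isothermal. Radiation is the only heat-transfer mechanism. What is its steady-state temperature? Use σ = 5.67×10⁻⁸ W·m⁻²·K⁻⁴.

T ≈ 261 K

At equilibrium, absorbed power = emitted power.
Absorbing cross-section = πr² = 8.762×10⁸ m²; emitting surface = 4πr² = 3.505×10⁹ m² (ratio 4).
S·A_cross = εσ·A_surf·T⁴  ⇒  T⁴ = S/(4σ).
T⁴ = 1.00·1050/(4·5.67×10⁻⁸) = 4.630×10⁹ K⁴.
T = (4.630×10⁹)^(1/4).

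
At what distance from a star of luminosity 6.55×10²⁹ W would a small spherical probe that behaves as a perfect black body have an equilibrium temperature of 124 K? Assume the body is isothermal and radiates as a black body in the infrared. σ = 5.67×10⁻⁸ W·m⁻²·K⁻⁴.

d ≈ 3.12×10¹³ m

For an isothermal black-emitting sphere, (1−a)S·πr² = σ·4πr²·T⁴ ⇒ S = 4σT⁴/(1−a).
S = 4·5.67×10⁻⁸·(124)⁴/1.00 = 53.62 W/m².
Flux falls as S = L/(4πd²), so d = √(L/(4πS)) = √(6.55×10²⁹/(4π·53.62)).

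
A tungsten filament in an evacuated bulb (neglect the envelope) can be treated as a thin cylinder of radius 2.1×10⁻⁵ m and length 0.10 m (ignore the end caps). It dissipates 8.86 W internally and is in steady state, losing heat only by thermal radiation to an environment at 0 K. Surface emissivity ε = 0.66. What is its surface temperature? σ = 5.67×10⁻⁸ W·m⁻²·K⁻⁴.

T ≈ 2060 K

Steady state: internal power = radiated power, P = εσA T⁴.
Radiating area A = 2πrL = 1.319×10⁻⁵ m².
T⁴ = P/(εσA) = 8.86/(0.66·5.67×10⁻⁸·1.319×10⁻⁵) = 1.794×10¹³ K⁴.
T = (1.794×10¹³)^(1/4).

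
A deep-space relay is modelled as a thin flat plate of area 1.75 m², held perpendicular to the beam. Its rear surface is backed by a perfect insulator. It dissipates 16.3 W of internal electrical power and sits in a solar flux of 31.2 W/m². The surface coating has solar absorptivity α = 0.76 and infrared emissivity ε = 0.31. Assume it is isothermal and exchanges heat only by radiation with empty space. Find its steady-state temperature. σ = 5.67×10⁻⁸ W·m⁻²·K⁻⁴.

T ≈ 208 K

At steady state, absorbed solar power + internal power = radiated power.
Absorbed: α·S·A_cross = 0.76·31.2·1.750 = 41.50 W (cross-section A).
Total input = 41.50 + 16.3 = 57.80 W.
Radiated: εσ·A_surf·T⁴ with A_surf = A = 1.750 m².
T⁴ = 57.80/(0.31·5.67×10⁻⁸·1.750) = 1.879×10⁹ K⁴.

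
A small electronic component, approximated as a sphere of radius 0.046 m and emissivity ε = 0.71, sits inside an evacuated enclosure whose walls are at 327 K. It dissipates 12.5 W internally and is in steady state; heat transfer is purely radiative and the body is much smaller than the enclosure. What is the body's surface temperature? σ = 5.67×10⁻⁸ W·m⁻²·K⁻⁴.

T ≈ 390 K

For a small grey body in a large enclosure, net radiated power = εσA(T⁴ − T_w⁴).
Steady state: P = εσA(T⁴ − T_w⁴) with A = 4πr² = 0.02659 m².
T⁴ = P/(εσA) + T_w⁴ = 12.5/(0.71·5.67×10⁻⁸·0.02659) + (327)⁴
    = 1.168×10¹⁰ + 1.143×10¹⁰ = 2.311×10¹⁰ K⁴.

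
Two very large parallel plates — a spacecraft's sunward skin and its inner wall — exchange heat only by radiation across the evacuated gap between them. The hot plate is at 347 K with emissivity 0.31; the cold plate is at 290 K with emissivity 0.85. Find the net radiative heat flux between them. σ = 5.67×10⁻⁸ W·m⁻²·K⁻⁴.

q ≈ 124 W/m²

For two infinite grey parallel plates, q = σ(T₁⁴ − T₂⁴)/(1/ε₁ + 1/ε₂ − 1).
T₁⁴ − T₂⁴ = 1.450×10¹⁰ − 7.073×10⁹ = 7.426×10⁹ K⁴.
1/ε₁ + 1/ε₂ − 1 = 3.226 + 1.176 − 1 = 3.402.
q = 5.67×10⁻⁸ × 7.426×10⁹ / 3.402.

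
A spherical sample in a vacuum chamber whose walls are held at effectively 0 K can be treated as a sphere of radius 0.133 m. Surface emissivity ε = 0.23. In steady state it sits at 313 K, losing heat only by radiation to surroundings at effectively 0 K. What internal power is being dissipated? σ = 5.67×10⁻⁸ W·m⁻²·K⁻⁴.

Steady state: P = εσA T⁴.
A = 4πr² = 0.2223 m²; T⁴ = (313)⁴ = 9.598×10⁹ K⁴.
P = 0.23 × 5.67×10⁻⁸ × 0.2223 × 9.598×10⁹.

P ≈ 27.8 W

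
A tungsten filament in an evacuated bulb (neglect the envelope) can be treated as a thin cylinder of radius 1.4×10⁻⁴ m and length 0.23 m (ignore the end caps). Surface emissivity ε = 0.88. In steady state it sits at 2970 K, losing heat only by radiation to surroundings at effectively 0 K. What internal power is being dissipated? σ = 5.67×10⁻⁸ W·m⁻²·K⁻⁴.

Steady state: P = εσA T⁴.
A = 2πrL = 2.023×10⁻⁴ m²; T⁴ = (2970)⁴ = 7.781×10¹³ K⁴.
P = 0.88 × 5.67×10⁻⁸ × 2.023×10⁻⁴ × 7.781×10¹³.

P ≈ 785 W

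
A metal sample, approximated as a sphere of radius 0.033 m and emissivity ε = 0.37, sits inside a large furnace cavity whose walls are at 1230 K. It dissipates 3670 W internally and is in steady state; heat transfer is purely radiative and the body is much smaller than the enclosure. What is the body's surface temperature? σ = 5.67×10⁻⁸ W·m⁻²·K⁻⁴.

For a small grey body in a large enclosure, net radiated power = εσA(T⁴ − T_w⁴).
Steady state: P = εσA(T⁴ − T_w⁴) with A = 4πr² = 0.01368 m².
T⁴ = P/(εσA) + T_w⁴ = 3670/(0.37·5.67×10⁻⁸·0.01368) + (1230)⁴
    = 1.278×10¹³ + 2.289×10¹² = 1.507×10¹³ K⁴.

T ≈ 1970 K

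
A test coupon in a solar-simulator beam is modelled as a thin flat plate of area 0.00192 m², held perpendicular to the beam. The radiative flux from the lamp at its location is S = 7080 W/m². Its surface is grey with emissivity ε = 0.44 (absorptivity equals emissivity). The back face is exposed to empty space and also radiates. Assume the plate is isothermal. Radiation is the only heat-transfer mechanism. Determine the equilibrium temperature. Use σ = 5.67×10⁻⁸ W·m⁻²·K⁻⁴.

At equilibrium, absorbed power = emitted power.
Absorbing cross-section = A = 0.001920 m²; emitting surface = 2A = 0.003840 m² (ratio 2).
εS·A_cross = εσ·A_surf·T⁴  ⇒  T⁴ = S/(2σ)   (ε cancels).
T⁴ = 7080/(2·5.67×10⁻⁸) = 6.243×10¹⁰ K⁴.
T = (6.243×10¹⁰)^(1/4).

T ≈ 500 K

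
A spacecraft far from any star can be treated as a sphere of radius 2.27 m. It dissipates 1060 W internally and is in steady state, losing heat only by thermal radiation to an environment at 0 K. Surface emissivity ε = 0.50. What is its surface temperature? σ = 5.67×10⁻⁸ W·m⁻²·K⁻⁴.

Steady state: internal power = radiated power, P = εσA T⁴.
Radiating area A = 4πr² = 64.75 m².
T⁴ = P/(εσA) = 1060/(0.50·5.67×10⁻⁸·64.75) = 5.774×10⁸ K⁴.
T = (5.774×10⁸)^(1/4).

T ≈ 155 K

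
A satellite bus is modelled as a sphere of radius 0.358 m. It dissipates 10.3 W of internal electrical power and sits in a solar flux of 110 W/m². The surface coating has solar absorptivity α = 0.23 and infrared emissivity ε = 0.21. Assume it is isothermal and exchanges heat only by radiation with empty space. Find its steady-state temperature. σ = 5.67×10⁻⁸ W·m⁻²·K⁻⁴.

At steady state, absorbed solar power + internal power = radiated power.
Absorbed: α·S·A_cross = 0.23·110·0.4026 = 10.19 W (cross-section πr²).
Total input = 10.19 + 10.3 = 20.49 W.
Radiated: εσ·A_surf·T⁴ with A_surf = 4πr² = 1.611 m².
T⁴ = 20.49/(0.21·5.67×10⁻⁸·1.611) = 1.068×10⁹ K⁴.

T ≈ 181 K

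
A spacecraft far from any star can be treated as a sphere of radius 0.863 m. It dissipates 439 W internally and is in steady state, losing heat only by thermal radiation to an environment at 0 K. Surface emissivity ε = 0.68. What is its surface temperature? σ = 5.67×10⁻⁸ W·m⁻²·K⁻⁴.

Steady state: internal power = radiated power, P = εσA T⁴.
Radiating area A = 4πr² = 9.359 m².
T⁴ = P/(εσA) = 439/(0.68·5.67×10⁻⁸·9.359) = 1.217×10⁹ K⁴.
T = (1.217×10⁹)^(1/4).

T ≈ 187 K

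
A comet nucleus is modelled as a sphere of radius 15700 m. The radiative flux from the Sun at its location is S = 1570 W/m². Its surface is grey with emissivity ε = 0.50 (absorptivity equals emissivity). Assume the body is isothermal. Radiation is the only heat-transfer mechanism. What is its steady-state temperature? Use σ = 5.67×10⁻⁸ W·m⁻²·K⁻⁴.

T ≈ 288 K

At equilibrium, absorbed power = emitted power.
Absorbing cross-section = πr² = 7.744×10⁸ m²; emitting surface = 4πr² = 3.097×10⁹ m² (ratio 4).
εS·A_cross = εσ·A_surf·T⁴  ⇒  T⁴ = S/(4σ)   (ε cancels).
T⁴ = 1570/(4·5.67×10⁻⁸) = 6.922×10⁹ K⁴.
T = (6.922×10⁹)^(1/4).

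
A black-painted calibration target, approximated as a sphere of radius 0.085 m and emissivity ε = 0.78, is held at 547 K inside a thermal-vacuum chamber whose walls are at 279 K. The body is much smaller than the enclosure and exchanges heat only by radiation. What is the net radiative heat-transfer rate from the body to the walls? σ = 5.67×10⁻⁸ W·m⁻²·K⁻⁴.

For a small grey body in a large enclosure: P_net = εσA(T_body⁴ − T_wall⁴).
A = 4πr² = 0.09079 m²; T_body⁴ − T_wall⁴ = 8.953×10¹⁰ − 6.059×10⁹ = 8.347×10¹⁰ K⁴.
|P_net| = 0.78·5.67×10⁻⁸·0.09079·8.347×10¹⁰.

P_net ≈ 335 W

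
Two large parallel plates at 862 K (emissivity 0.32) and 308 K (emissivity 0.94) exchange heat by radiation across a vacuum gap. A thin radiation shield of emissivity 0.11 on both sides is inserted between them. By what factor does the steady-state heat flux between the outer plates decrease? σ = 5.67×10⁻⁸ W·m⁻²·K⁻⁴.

factor ≈ 6.39

Without shield: q₀ = σΔ(T⁴)/(1/ε₁+1/ε₂−1) with denominator 3.189.
With shield the two gaps are in series; the resistances add: (1/ε₁+1/ε_s−1)+(1/ε_s+1/ε₂−1) = 11.22+9.155 = 20.37.
Heat-flux ratio q₀/q = 20.37/3.189.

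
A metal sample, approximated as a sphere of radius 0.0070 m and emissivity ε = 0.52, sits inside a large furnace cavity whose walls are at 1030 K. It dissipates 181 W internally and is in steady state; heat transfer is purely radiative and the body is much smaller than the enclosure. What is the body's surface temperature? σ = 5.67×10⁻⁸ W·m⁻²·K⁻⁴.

For a small grey body in a large enclosure, net radiated power = εσA(T⁴ − T_w⁴).
Steady state: P = εσA(T⁴ − T_w⁴) with A = 4πr² = 6.158×10⁻⁴ m².
T⁴ = P/(εσA) + T_w⁴ = 181/(0.52·5.67×10⁻⁸·6.158×10⁻⁴) + (1030)⁴
    = 9.970×10¹² + 1.126×10¹² = 1.110×10¹³ K⁴.

T ≈ 1830 K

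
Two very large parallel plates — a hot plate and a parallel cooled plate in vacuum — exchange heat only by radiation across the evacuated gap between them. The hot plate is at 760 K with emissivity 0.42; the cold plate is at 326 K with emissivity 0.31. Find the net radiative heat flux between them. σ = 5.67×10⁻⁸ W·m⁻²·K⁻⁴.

q ≈ 3970 W/m²

For two infinite grey parallel plates, q = σ(T₁⁴ − T₂⁴)/(1/ε₁ + 1/ε₂ − 1).
T₁⁴ − T₂⁴ = 3.336×10¹¹ − 1.129×10¹⁰ = 3.223×10¹¹ K⁴.
1/ε₁ + 1/ε₂ − 1 = 2.381 + 3.226 − 1 = 4.607.
q = 5.67×10⁻⁸ × 3.223×10¹¹ / 4.607.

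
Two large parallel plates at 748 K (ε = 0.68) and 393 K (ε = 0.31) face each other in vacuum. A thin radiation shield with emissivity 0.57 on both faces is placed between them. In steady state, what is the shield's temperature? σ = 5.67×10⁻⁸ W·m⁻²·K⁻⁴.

In steady state the net flux on the hot side equals that on the cold side.
σ(T₁⁴−T_s⁴)/D₁ = σ(T_s⁴−T₂⁴)/D₂, with D₁ = 1/ε₁+1/ε_s−1 = 2.225, D₂ = 1/ε_s+1/ε₂−1 = 3.980.
Solve for T_s⁴: T_s⁴ = (D₂·T₁⁴ + D₁·T₂⁴)/(D₁+D₂) = 2.094×10¹¹ K⁴.

T_s ≈ 676 K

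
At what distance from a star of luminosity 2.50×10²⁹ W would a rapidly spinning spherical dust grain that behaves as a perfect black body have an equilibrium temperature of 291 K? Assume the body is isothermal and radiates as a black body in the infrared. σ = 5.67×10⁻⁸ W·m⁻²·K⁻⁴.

For an isothermal black-emitting sphere, (1−a)S·πr² = σ·4πr²·T⁴ ⇒ S = 4σT⁴/(1−a).
S = 4·5.67×10⁻⁸·(291)⁴/1.00 = 1626 W/m².
Flux falls as S = L/(4πd²), so d = √(L/(4πS)) = √(2.50×10²⁹/(4π·1626)).

d ≈ 3.50×10¹² m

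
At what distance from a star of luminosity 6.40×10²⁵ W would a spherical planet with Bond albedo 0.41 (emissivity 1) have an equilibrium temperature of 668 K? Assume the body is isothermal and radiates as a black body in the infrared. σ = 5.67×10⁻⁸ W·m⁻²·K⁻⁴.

For an isothermal black-emitting sphere, (1−a)S·πr² = σ·4πr²·T⁴ ⇒ S = 4σT⁴/(1−a).
S = 4·5.67×10⁻⁸·(668)⁴/0.590 = 76540 W/m².
Flux falls as S = L/(4πd²), so d = √(L/(4πS)) = √(6.40×10²⁵/(4π·76540)).

d ≈ 8.16×10⁹ m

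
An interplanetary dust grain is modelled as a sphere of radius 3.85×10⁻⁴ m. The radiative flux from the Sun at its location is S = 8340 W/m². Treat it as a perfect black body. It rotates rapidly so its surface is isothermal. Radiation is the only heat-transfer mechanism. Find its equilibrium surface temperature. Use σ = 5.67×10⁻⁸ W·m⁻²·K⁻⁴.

At equilibrium, absorbed power = emitted power.
Absorbing cross-section = πr² = 4.657×10⁻⁷ m²; emitting surface = 4πr² = 1.863×10⁻⁶ m² (ratio 4).
S·A_cross = εσ·A_surf·T⁴  ⇒  T⁴ = S/(4σ).
T⁴ = 1.00·8340/(4·5.67×10⁻⁸) = 3.677×10¹⁰ K⁴.
T = (3.677×10¹⁰)^(1/4).

T ≈ 438 K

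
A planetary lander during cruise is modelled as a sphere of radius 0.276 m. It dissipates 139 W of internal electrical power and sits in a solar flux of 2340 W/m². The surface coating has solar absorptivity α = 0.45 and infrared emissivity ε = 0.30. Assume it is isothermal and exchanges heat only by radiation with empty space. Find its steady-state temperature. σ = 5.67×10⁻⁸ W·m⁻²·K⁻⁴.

At steady state, absorbed solar power + internal power = radiated power.
Absorbed: α·S·A_cross = 0.45·2340·0.2393 = 252.0 W (cross-section πr²).
Total input = 252.0 + 139 = 391.0 W.
Radiated: εσ·A_surf·T⁴ with A_surf = 4πr² = 0.9573 m².
T⁴ = 391.0/(0.30·5.67×10⁻⁸·0.9573) = 2.401×10¹⁰ K⁴.

T ≈ 394 K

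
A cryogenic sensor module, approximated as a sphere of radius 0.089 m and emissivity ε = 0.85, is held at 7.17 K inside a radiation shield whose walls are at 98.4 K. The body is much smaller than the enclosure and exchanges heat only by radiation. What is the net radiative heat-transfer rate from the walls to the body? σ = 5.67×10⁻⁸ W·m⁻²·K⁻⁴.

For a small grey body in a large enclosure: P_net = εσA(T_body⁴ − T_wall⁴).
A = 4πr² = 0.09954 m²; T_body⁴ − T_wall⁴ = 2643 − 9.375×10⁷ = -9.375×10⁷ K⁴.
|P_net| = 0.85·5.67×10⁻⁸·0.09954·9.375×10⁷.

P_net ≈ 0.450 W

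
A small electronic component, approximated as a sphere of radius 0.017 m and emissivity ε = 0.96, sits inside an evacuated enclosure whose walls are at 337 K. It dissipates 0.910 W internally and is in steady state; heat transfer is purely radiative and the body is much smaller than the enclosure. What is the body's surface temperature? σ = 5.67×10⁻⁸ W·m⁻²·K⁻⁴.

T ≈ 364 K

For a small grey body in a large enclosure, net radiated power = εσA(T⁴ − T_w⁴).
Steady state: P = εσA(T⁴ − T_w⁴) with A = 4πr² = 0.003632 m².
T⁴ = P/(εσA) + T_w⁴ = 0.910/(0.96·5.67×10⁻⁸·0.003632) + (337)⁴
    = 4.603×10⁹ + 1.290×10¹⁰ = 1.750×10¹⁰ K⁴.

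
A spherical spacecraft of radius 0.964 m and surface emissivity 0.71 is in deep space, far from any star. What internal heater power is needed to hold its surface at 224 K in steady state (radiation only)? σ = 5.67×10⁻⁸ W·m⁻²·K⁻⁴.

P ≈ 1180 W

P = εσ·4πr²·T⁴.
4πr² = 11.68 m²; T⁴ = 2.518×10⁹ K⁴.
P = 0.71·5.67×10⁻⁸·11.68·2.518×10⁹.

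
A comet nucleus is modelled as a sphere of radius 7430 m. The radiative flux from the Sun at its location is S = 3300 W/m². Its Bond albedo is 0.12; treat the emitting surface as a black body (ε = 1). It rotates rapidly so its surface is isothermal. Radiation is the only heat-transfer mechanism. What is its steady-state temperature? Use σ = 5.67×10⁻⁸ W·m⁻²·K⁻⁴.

T ≈ 336 K

At equilibrium, absorbed power = emitted power.
Absorbing cross-section = πr² = 1.734×10⁸ m²; emitting surface = 4πr² = 6.937×10⁸ m² (ratio 4).
(1−a)S·A_cross = εσ·A_surf·T⁴  ⇒  T⁴ = (1−a)S/(4σ).
T⁴ = 0.880·3300/(4·5.67×10⁻⁸) = 1.280×10¹⁰ K⁴.
T = (1.280×10¹⁰)^(1/4).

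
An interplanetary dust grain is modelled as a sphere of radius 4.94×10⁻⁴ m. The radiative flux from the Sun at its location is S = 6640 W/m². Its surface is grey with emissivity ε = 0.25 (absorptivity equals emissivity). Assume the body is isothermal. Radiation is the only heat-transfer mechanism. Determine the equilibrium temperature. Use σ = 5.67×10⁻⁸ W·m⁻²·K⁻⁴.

At equilibrium, absorbed power = emitted power.
Absorbing cross-section = πr² = 7.667×10⁻⁷ m²; emitting surface = 4πr² = 3.067×10⁻⁶ m² (ratio 4).
εS·A_cross = εσ·A_surf·T⁴  ⇒  T⁴ = S/(4σ)   (ε cancels).
T⁴ = 6640/(4·5.67×10⁻⁸) = 2.928×10¹⁰ K⁴.
T = (2.928×10¹⁰)^(1/4).

T ≈ 414 K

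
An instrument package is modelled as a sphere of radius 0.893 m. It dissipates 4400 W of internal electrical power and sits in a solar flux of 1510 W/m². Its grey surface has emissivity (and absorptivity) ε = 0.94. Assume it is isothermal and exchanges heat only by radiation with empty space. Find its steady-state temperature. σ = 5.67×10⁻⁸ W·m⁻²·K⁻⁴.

T ≈ 349 K

At steady state, absorbed solar power + internal power = radiated power.
Absorbed: α·S·A_cross = 0.94·1510·2.505 = 3556 W (cross-section πr²).
Total input = 3556 + 4400 = 7956 W.
Radiated: εσ·A_surf·T⁴ with A_surf = 4πr² = 10.02 m².
T⁴ = 7956/(0.94·5.67×10⁻⁸·10.02) = 1.490×10¹⁰ K⁴.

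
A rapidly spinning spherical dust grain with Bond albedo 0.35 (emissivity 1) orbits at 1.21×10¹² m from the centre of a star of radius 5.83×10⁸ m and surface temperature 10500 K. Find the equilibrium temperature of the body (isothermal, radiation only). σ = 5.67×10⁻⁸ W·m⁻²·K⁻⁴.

T ≈ 146 K

The star's surface emits σT_*⁴; at distance d the flux is S = σT_*⁴(R_*/d)².
S = 5.67×10⁻⁸·(10500)⁴·(5.83×10⁸/1.21×10¹²)² = 160.0 W/m².
For an isothermal sphere T⁴ = (1−a)S/(4σ) = 4.585×10⁸ K⁴.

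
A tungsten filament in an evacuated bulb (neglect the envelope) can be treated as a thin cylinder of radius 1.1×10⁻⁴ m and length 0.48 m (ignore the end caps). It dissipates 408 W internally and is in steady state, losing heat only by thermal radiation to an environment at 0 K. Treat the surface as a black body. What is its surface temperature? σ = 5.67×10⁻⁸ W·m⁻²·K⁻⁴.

Steady state: internal power = radiated power, P = εσA T⁴.
Radiating area A = 2πrL = 3.318×10⁻⁴ m².
T⁴ = P/(εσA) = 408/(1.0·5.67×10⁻⁸·3.318×10⁻⁴) = 2.169×10¹³ K⁴.
T = (2.169×10¹³)^(1/4).

T ≈ 2160 K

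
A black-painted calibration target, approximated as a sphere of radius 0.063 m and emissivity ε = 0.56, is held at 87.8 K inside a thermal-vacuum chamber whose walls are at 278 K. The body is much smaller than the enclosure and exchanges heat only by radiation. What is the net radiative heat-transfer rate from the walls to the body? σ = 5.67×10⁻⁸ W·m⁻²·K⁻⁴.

For a small grey body in a large enclosure: P_net = εσA(T_body⁴ − T_wall⁴).
A = 4πr² = 0.04988 m²; T_body⁴ − T_wall⁴ = 5.943×10⁷ − 5.973×10⁹ = -5.913×10⁹ K⁴.
|P_net| = 0.56·5.67×10⁻⁸·0.04988·5.913×10⁹.

P_net ≈ 9.36 W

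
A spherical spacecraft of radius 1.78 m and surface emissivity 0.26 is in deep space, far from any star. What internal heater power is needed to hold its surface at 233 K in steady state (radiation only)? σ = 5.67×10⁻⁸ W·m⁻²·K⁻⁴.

P = εσ·4πr²·T⁴.
4πr² = 39.82 m²; T⁴ = 2.947×10⁹ K⁴.
P = 0.26·5.67×10⁻⁸·39.82·2.947×10⁹.

P ≈ 1730 W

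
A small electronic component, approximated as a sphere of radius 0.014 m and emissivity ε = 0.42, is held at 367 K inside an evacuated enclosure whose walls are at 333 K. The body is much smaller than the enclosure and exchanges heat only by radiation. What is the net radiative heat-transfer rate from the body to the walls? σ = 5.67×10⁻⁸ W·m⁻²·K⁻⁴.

P_net ≈ 0.343 W

For a small grey body in a large enclosure: P_net = εσA(T_body⁴ − T_wall⁴).
A = 4πr² = 0.002463 m²; T_body⁴ − T_wall⁴ = 1.814×10¹⁰ − 1.230×10¹⁰ = 5.845×10⁹ K⁴.
|P_net| = 0.42·5.67×10⁻⁸·0.002463·5.845×10⁹.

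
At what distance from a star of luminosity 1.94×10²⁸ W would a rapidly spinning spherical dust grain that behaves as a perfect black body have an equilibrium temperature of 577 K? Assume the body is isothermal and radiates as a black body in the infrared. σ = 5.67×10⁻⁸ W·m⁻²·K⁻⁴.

d ≈ 2.48×10¹¹ m

For an isothermal black-emitting sphere, (1−a)S·πr² = σ·4πr²·T⁴ ⇒ S = 4σT⁴/(1−a).
S = 4·5.67×10⁻⁸·(577)⁴/1.00 = 25140 W/m².
Flux falls as S = L/(4πd²), so d = √(L/(4πS)) = √(1.94×10²⁸/(4π·25140)).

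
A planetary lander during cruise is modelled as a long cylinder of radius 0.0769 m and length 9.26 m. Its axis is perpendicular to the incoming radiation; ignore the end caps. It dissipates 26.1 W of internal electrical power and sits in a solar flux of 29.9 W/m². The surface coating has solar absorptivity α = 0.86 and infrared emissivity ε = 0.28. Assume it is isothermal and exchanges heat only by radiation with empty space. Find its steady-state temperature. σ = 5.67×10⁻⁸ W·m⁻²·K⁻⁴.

T ≈ 172 K

At steady state, absorbed solar power + internal power = radiated power.
Absorbed: α·S·A_cross = 0.86·29.9·1.424 = 36.62 W (cross-section 2rL).
Total input = 36.62 + 26.1 = 62.72 W.
Radiated: εσ·A_surf·T⁴ with A_surf = 2πrL = 4.474 m².
T⁴ = 62.72/(0.28·5.67×10⁻⁸·4.474) = 8.830×10⁸ K⁴.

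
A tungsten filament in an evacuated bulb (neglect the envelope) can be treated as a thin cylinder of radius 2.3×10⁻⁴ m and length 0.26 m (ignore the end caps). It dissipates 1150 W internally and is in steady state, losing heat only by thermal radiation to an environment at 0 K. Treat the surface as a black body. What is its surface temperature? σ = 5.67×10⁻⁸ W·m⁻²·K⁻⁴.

Steady state: internal power = radiated power, P = εσA T⁴.
Radiating area A = 2πrL = 3.757×10⁻⁴ m².
T⁴ = P/(εσA) = 1150/(1.0·5.67×10⁻⁸·3.757×10⁻⁴) = 5.398×10¹³ K⁴.
T = (5.398×10¹³)^(1/4).

T ≈ 2710 K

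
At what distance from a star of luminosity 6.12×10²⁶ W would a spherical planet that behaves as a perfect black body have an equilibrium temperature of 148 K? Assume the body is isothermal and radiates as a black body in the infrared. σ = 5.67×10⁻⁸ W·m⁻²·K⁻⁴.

For an isothermal black-emitting sphere, (1−a)S·πr² = σ·4πr²·T⁴ ⇒ S = 4σT⁴/(1−a).
S = 4·5.67×10⁻⁸·(148)⁴/1.00 = 108.8 W/m².
Flux falls as S = L/(4πd²), so d = √(L/(4πS)) = √(6.12×10²⁶/(4π·108.8)).

d ≈ 6.69×10¹¹ m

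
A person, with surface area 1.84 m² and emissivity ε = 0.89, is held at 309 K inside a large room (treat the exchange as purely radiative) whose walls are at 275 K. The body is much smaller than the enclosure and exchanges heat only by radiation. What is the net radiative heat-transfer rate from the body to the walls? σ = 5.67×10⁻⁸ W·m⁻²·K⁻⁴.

For a small grey body in a large enclosure: P_net = εσA(T_body⁴ − T_wall⁴).
A = 1.84 m²; T_body⁴ − T_wall⁴ = 9.117×10⁹ − 5.719×10⁹ = 3.397×10⁹ K⁴.
|P_net| = 0.89·5.67×10⁻⁸·1.840·3.397×10⁹.

P_net ≈ 315 W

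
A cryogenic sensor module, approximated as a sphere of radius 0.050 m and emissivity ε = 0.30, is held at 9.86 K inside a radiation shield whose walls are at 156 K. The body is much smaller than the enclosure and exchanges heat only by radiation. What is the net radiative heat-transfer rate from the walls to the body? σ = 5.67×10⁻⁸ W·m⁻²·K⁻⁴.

For a small grey body in a large enclosure: P_net = εσA(T_body⁴ − T_wall⁴).
A = 4πr² = 0.03142 m²; T_body⁴ − T_wall⁴ = 9452 − 5.922×10⁸ = -5.922×10⁸ K⁴.
|P_net| = 0.30·5.67×10⁻⁸·0.03142·5.922×10⁸.

P_net ≈ 0.316 W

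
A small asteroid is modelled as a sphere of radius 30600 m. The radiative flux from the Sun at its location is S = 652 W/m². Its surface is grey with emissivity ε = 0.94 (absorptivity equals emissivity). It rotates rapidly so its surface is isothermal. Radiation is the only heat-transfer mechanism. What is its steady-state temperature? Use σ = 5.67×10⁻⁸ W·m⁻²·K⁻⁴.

T ≈ 232 K

At equilibrium, absorbed power = emitted power.
Absorbing cross-section = πr² = 2.942×10⁹ m²; emitting surface = 4πr² = 1.177×10¹⁰ m² (ratio 4).
εS·A_cross = εσ·A_surf·T⁴  ⇒  T⁴ = S/(4σ)   (ε cancels).
T⁴ = 652/(4·5.67×10⁻⁸) = 2.875×10⁹ K⁴.
T = (2.875×10⁹)^(1/4).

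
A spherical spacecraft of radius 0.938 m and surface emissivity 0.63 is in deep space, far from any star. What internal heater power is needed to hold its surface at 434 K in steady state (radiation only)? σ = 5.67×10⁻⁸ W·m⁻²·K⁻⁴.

P ≈ 14000 W

P = εσ·4πr²·T⁴.
4πr² = 11.06 m²; T⁴ = 3.548×10¹⁰ K⁴.
P = 0.63·5.67×10⁻⁸·11.06·3.548×10¹⁰.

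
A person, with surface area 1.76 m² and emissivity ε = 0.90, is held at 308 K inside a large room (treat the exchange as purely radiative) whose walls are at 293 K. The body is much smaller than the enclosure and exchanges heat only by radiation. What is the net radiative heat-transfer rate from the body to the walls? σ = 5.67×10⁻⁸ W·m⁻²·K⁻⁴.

P_net ≈ 146 W

For a small grey body in a large enclosure: P_net = εσA(T_body⁴ − T_wall⁴).
A = 1.76 m²; T_body⁴ − T_wall⁴ = 8.999×10⁹ − 7.370×10⁹ = 1.629×10⁹ K⁴.
|P_net| = 0.90·5.67×10⁻⁸·1.760·1.629×10⁹.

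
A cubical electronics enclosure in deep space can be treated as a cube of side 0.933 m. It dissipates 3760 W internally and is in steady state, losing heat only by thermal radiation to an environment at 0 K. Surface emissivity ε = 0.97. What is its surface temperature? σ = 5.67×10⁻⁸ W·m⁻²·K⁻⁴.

T ≈ 338 K

Steady state: internal power = radiated power, P = εσA T⁴.
Radiating area A = 6L² = 5.223 m².
T⁴ = P/(εσA) = 3760/(0.97·5.67×10⁻⁸·5.223) = 1.309×10¹⁰ K⁴.
T = (1.309×10¹⁰)^(1/4).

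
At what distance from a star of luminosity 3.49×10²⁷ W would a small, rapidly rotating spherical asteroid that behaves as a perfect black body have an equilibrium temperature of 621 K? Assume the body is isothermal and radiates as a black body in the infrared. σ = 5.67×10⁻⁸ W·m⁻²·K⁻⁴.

d ≈ 9.07×10¹⁰ m

For an isothermal black-emitting sphere, (1−a)S·πr² = σ·4πr²·T⁴ ⇒ S = 4σT⁴/(1−a).
S = 4·5.67×10⁻⁸·(621)⁴/1.00 = 33730 W/m².
Flux falls as S = L/(4πd²), so d = √(L/(4πS)) = √(3.49×10²⁷/(4π·33730)).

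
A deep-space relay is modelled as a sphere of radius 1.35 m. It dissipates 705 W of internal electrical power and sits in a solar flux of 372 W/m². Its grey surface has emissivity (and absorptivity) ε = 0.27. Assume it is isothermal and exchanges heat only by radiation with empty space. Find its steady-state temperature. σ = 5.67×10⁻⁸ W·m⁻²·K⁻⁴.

At steady state, absorbed solar power + internal power = radiated power.
Absorbed: α·S·A_cross = 0.27·372·5.726 = 575.1 W (cross-section πr²).
Total input = 575.1 + 705 = 1280 W.
Radiated: εσ·A_surf·T⁴ with A_surf = 4πr² = 22.90 m².
T⁴ = 1280/(0.27·5.67×10⁻⁸·22.90) = 3.651×10⁹ K⁴.

T ≈ 246 K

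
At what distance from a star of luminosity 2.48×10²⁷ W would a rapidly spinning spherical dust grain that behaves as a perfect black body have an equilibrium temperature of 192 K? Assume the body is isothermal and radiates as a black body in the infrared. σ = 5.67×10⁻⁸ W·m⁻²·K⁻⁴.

For an isothermal black-emitting sphere, (1−a)S·πr² = σ·4πr²·T⁴ ⇒ S = 4σT⁴/(1−a).
S = 4·5.67×10⁻⁸·(192)⁴/1.00 = 308.2 W/m².
Flux falls as S = L/(4πd²), so d = √(L/(4πS)) = √(2.48×10²⁷/(4π·308.2)).

d ≈ 8.00×10¹¹ m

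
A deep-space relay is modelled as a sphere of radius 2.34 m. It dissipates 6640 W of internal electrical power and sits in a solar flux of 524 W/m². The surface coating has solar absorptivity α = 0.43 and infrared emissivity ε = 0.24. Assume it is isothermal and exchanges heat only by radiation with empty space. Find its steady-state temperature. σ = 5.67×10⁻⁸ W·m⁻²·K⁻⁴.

At steady state, absorbed solar power + internal power = radiated power.
Absorbed: α·S·A_cross = 0.43·524·17.20 = 3876 W (cross-section πr²).
Total input = 3876 + 6640 = 10520 W.
Radiated: εσ·A_surf·T⁴ with A_surf = 4πr² = 68.81 m².
T⁴ = 10520/(0.24·5.67×10⁻⁸·68.81) = 1.123×10¹⁰ K⁴.

T ≈ 326 K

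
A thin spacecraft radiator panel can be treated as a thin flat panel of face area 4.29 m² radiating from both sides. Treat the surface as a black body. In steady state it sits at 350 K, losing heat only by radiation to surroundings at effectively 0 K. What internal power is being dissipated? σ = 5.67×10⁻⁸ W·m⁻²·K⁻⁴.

P ≈ 7300 W

Steady state: P = εσA T⁴.
A = 2·4.29 = 8.580 m²; T⁴ = (350)⁴ = 1.501×10¹⁰ K⁴.
P = 1.0 × 5.67×10⁻⁸ × 8.580 × 1.501×10¹⁰.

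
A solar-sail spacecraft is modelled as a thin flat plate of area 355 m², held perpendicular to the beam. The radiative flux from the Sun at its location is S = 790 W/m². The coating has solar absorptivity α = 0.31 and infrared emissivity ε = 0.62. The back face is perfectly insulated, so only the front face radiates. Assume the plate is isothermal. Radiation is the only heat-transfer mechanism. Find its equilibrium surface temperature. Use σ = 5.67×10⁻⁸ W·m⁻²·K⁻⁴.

T ≈ 289 K

At equilibrium, absorbed power = emitted power.
Absorbing cross-section = A = 355.0 m²; emitting surface = A = 355.0 m² (ratio 1).
αS·A_cross = εσ·A_surf·T⁴  ⇒  T⁴ = αS/(ε·1σ).
T⁴ = 0.310·790/(0.62·1·5.67×10⁻⁸) = 6.966×10⁹ K⁴.
T = (6.966×10⁹)^(1/4).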